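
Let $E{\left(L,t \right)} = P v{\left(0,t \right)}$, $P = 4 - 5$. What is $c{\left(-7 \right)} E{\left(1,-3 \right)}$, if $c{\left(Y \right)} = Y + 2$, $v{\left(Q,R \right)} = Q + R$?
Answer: $-15$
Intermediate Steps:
$P = -1$ ($P = 4 - 5 = -1$)
$E{\left(L,t \right)} = - t$ ($E{\left(L,t \right)} = - (0 + t) = - t$)
$c{\left(Y \right)} = 2 + Y$
$c{\left(-7 \right)} E{\left(1,-3 \right)} = \left(2 - 7\right) \left(\left(-1\right) \left(-3\right)\right) = \left(-5\right) 3 = -15$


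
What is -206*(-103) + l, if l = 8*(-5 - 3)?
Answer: 21154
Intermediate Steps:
l = -64 (l = 8*(-8) = -64)
-206*(-103) + l = -206*(-103) - 64 = 21218 - 64 = 21154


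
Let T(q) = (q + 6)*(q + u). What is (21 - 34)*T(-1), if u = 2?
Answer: -65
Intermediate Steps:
T(q) = (2 + q)*(6 + q) (T(q) = (q + 6)*(q + 2) = (6 + q)*(2 + q) = (2 + q)*(6 + q))
(21 - 34)*T(-1) = (21 - 34)*(12 + (-1)² + 8*(-1)) = -13*(12 + 1 - 8) = -13*5 = -65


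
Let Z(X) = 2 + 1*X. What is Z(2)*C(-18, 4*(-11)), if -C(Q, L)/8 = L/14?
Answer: 704/7 ≈ 100.57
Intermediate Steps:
C(Q, L) = -4*L/7 (C(Q, L) = -8*L/14 = -4*L/7)
Z(X) = 2 + X
Z(2)*C(-18, 4*(-11)) = (2 + 2)*(-16*(-11)/7) = 4*(-4/7*(-44)) = 4*(176/7) = 704/7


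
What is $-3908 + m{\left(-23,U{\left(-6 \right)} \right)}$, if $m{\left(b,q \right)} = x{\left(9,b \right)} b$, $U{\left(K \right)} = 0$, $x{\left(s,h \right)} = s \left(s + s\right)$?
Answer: $-7634$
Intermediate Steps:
$x{\left(s,h \right)} = 2 s^{2}$ ($x{\left(s,h \right)} = s 2 s = 2 s^{2}$)
$m{\left(b,q \right)} = 162 b$ ($m{\left(b,q \right)} = 2 \cdot 9^{2} b = 2 \cdot 81 b = 162 b$)
$-3908 + m{\left(-23,U{\left(-6 \right)} \right)} = -3908 + 162 \left(-23\right) = -3908 - 3726 = -7634$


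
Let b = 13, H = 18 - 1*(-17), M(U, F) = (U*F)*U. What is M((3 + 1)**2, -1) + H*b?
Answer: 199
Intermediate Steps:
M(U, F) = F*U**2 (M(U, F) = (F*U)*U = F*U**2)
H = 35 (H = 18 + 17 = 35)
M((3 + 1)**2, -1) + H*b = -((3 + 1)**2)**2 + 35*13 = -(4**2)**2 + 455 = -1*16**2 + 455 = -1*256 + 455 = -256 + 455 = 199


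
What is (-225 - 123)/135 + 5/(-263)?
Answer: -30733/11835 ≈ -2.5968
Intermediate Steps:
(-225 - 123)/135 + 5/(-263) = -348*1/135 + 5*(-1/263) = -116/45 - 5/263 = -30733/11835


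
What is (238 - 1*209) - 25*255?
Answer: -6346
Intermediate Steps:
(238 - 1*209) - 25*255 = (238 - 209) - 6375 = 29 - 6375 = -6346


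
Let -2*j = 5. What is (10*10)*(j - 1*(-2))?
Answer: -50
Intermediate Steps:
j = -5/2 (j = -½*5 = -5/2 ≈ -2.5000)
(10*10)*(j - 1*(-2)) = (10*10)*(-5/2 - 1*(-2)) = 100*(-5/2 + 2) = 100*(-½) = -50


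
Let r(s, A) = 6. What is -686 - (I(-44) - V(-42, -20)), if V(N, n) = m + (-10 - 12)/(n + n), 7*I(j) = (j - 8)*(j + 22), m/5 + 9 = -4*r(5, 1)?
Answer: -141943/140 ≈ -1013.9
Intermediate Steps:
m = -165 (m = -45 + 5*(-4*6) = -45 + 5*(-24) = -45 - 120 = -165)
I(j) = (-8 + j)*(22 + j)/7 (I(j) = ((j - 8)*(j + 22))/7 = ((-8 + j)*(22 + j))/7 = (-8 + j)*(22 + j)/7)
V(N, n) = -165 - 11/n (V(N, n) = -165 + (-10 - 12)/(n + n) = -165 - 22*1/(2*n) = -165 - 11/n)
-686 - (I(-44) - V(-42, -20)) = -686 - ((-176/7 + 2*(-44) + (⅐)*(-44)²) - (-165 - 11/(-20))) = -686 - ((-176/7 - 88 + (⅐)*1936) - (-165 - 11*(-1/20))) = -686 - ((-176/7 - 88 + 1936/7) - (-165 + 11/20)) = -686 - (1144/7 - 1*(-3289/20)) = -686 - (1144/7 + 3289/20) = -686 - 1*45903/140 = -686 - 45903/140 = -141943/140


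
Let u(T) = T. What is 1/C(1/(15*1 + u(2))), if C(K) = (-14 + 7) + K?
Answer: -17/118 ≈ -0.14407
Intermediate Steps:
C(K) = -7 + K
1/C(1/(15*1 + u(2))) = 1/(-7 + 1/(15*1 + 2)) = 1/(-7 + 1/(15 + 2)) = 1/(-7 + 1/17) = 1/(-118/17) = -17/118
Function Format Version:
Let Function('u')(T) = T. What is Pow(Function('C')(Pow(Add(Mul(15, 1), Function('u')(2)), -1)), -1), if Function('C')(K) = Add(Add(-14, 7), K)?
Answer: Rational(-17, 118) ≈ -0.14407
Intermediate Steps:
Function('C')(K) = Add(-7, K)
Pow(Function('C')(Pow(Add(Mul(15, 1), Function('u')(2)), -1)), -1) = Pow(Add(-7, Pow(Add(Mul(15, 1), 2), -1)), -1) = Pow(Add(-7, Pow(Add(15, 2), -1)), -1) = Pow(Add(-7, Pow(17, -1)), -1) = Pow(Add(-7, Rational(1, 17)), -1) = Pow(Rational(-118, 17), -1) = Rational(-17, 118)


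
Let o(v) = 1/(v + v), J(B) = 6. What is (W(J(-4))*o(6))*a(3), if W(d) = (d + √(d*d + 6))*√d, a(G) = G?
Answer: √6*(6 + √42)/4 ≈ 7.6429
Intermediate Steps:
o(v) = 1/(2*v)
W(d) = √d*(d + √(6 + d²)) (W(d) = (d + √(d² + 6))*√d = (d + √(6 + d²))*√d = √d*(d + √(6 + d²)))
(W(J(-4))*o(6))*a(3) = ((√6*(6 + √(6 + 6²)))*((½)/6))*3 = ((√6*(6 + √(6 + 36)))*((½)*(⅙)))*3 = ((√6*(6 + √42))*(1/12))*3 = (√6*(6 + √42)/12)*3 = √6*(6 + √42)/4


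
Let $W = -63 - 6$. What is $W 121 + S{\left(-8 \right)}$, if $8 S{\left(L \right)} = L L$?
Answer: $-8341$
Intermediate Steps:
$W = -69$
$S{\left(L \right)} = \frac{L^{2}}{8}$ ($S{\left(L \right)} = \frac{L L}{8} = \frac{L^{2}}{8}$)
$W 121 + S{\left(-8 \right)} = \left(-69\right) 121 + \frac{\left(-8\right)^{2}}{8} = -8349 + \frac{1}{8} \cdot 64 = -8349 + 8 = -8341$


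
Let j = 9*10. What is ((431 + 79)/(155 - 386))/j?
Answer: -17/693 ≈ -0.024531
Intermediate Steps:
j = 90
((431 + 79)/(155 - 386))/j = ((431 + 79)/(155 - 386))/90 = (510/(-231))*(1/90) = (510*(-1/231))*(1/90) = -170/77*1/90 = -17/693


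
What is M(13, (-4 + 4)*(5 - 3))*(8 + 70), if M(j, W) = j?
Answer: 1014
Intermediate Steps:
M(13, (-4 + 4)*(5 - 3))*(8 + 70) = 13*(8 + 70) = 13*78 = 1014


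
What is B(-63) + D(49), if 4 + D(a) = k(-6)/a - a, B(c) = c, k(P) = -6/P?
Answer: -5683/49 ≈ -115.98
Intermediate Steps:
D(a) = -4 + 1/a - a (D(a) = -4 + ((-6/(-6))/a - a) = -4 + ((-6*(-⅙))/a - a) = -4 + (1/a - a) = -4 + 1/a - a)
B(-63) + D(49) = -63 + (-4 + 1/49 - 1*49) = -63 + (-4 + 1/49 - 49) = -63 - 2596/49 = -5683/49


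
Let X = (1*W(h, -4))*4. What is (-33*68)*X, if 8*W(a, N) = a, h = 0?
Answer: 0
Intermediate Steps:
W(a, N) = a/8
X = 0 (X = (1*((1/8)*0))*4 = (1*0)*4 = 0*4 = 0)
(-33*68)*X = -33*68*0 = -2244*0 = 0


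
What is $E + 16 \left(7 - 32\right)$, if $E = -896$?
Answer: $-1296$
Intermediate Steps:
$E + 16 \left(7 - 32\right) = -896 + 16 \left(7 - 32\right) = -896 + 16 \left(-25\right) = -896 - 400 = -1296$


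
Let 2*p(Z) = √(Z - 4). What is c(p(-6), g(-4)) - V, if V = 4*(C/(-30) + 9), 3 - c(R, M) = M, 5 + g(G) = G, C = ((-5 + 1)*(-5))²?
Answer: 88/3 ≈ 29.333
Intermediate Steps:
C = 400 (C = (-4*(-5))² = 20² = 400)
p(Z) = √(-4 + Z)/2 (p(Z) = √(Z - 4)/2 = √(-4 + Z)/2)
g(G) = -5 + G
c(R, M) = 3 - M
V = -52/3 (V = 4*(400/(-30) + 9) = 4*(400*(-1/30) + 9) = 4*(-40/3 + 9) = 4*(-13/3) = -52/3 ≈ -17.333)
c(p(-6), g(-4)) - V = (3 - (-5 - 4)) - 1*(-52/3) = (3 - 1*(-9)) + 52/3 = (3 + 9) + 52/3 = 12 + 52/3 = 88/3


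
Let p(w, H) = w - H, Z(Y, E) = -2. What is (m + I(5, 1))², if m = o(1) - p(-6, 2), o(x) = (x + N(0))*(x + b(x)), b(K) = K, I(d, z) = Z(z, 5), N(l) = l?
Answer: 64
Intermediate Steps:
I(d, z) = -2
o(x) = 2*x² (o(x) = (x + 0)*(x + x) = x*(2*x) = 2*x²)
m = 10 (m = 2*1² - (-6 - 1*2) = 2*1 - (-6 - 2) = 2 - 1*(-8) = 2 + 8 = 10)
(m + I(5, 1))² = (10 - 2)² = 8² = 64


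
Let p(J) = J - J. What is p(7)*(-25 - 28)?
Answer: 0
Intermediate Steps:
p(J) = 0
p(7)*(-25 - 28) = 0*(-25 - 28) = 0*(-53) = 0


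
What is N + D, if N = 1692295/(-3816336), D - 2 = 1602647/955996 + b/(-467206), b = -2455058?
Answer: 1808479265699796769/213069410219773392 ≈ 8.4877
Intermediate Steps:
D = 1994543028201/223323533588 (D = 2 + (1602647/955996 - 2455058/(-467206)) = 2 + (1602647*(1/955996) - 2455058*(-1/467206)) = 2 + (1602647/955996 + 1227529/233603) = 2 + 1547895961025/223323533588 = 1994543028201/223323533588 ≈ 8.9312)
N = -1692295/3816336 (N = 1692295*(-1/3816336) = -1692295/3816336 ≈ -0.44343)
N + D = -1692295/3816336 + 1994543028201/223323533588 = 1808479265699796769/213069410219773392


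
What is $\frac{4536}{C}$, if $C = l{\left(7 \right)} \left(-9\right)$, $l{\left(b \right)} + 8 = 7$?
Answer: $504$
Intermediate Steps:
$l{\left(b \right)} = -1$ ($l{\left(b \right)} = -8 + 7 = -1$)
$C = 9$ ($C = \left(-1\right) \left(-9\right) = 9$)
$\frac{4536}{C} = \frac{4536}{9} = 4536 \cdot \frac{1}{9} = 504$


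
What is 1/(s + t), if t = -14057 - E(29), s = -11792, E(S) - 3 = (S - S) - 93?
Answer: -1/25759 ≈ -3.8821e-5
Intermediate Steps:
E(S) = -90 (E(S) = 3 + ((S - S) - 93) = 3 + (0 - 93) = 3 - 93 = -90)
t = -13967 (t = -14057 - 1*(-90) = -14057 + 90 = -13967)
1/(s + t) = 1/(-11792 - 13967) = 1/(-25759) = -1/25759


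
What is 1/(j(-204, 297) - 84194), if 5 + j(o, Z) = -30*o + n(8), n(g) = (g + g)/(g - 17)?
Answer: -9/702727 ≈ -1.2807e-5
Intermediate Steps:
n(g) = 2*g/(-17 + g) (n(g) = (2*g)/(-17 + g) = 2*g/(-17 + g))
j(o, Z) = -61/9 - 30*o (j(o, Z) = -5 + (-30*o + 2*8/(-17 + 8)) = -5 + (-30*o + 2*8/(-9)) = -5 + (-30*o + 2*8*(-1/9)) = -5 + (-30*o - 16/9) = -5 + (-16/9 - 30*o) = -61/9 - 30*o)
1/(j(-204, 297) - 84194) = 1/((-61/9 - 30*(-204)) - 84194) = 1/((-61/9 + 6120) - 84194) = 1/(55019/9 - 84194) = 1/(-702727/9) = -9/702727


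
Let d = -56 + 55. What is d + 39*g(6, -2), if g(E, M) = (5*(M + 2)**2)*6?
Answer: -1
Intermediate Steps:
d = -1
g(E, M) = 30*(2 + M)**2 (g(E, M) = (5*(2 + M)**2)*6 = 30*(2 + M)**2)
d + 39*g(6, -2) = -1 + 39*(30*(2 - 2)**2) = -1 + 39*(30*0**2) = -1 + 39*(30*0) = -1 + 39*0 = -1 + 0 = -1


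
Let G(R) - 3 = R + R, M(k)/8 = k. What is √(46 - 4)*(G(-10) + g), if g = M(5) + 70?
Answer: 93*√42 ≈ 602.71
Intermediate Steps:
M(k) = 8*k
g = 110 (g = 8*5 + 70 = 40 + 70 = 110)
G(R) = 3 + 2*R (G(R) = 3 + (R + R) = 3 + 2*R)
√(46 - 4)*(G(-10) + g) = √(46 - 4)*((3 + 2*(-10)) + 110) = √42*((3 - 20) + 110) = √42*(-17 + 110) = √42*93 = 93*√42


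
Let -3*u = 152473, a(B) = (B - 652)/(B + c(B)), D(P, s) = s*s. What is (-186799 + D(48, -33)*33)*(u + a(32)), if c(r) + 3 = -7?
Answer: 253166500646/33 ≈ 7.6717e+9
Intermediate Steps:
c(r) = -10 (c(r) = -3 - 7 = -10)
D(P, s) = s²
a(B) = (-652 + B)/(-10 + B) (a(B) = (B - 652)/(B - 10) = (-652 + B)/(-10 + B))
u = -152473/3 (u = -⅓*152473 = -152473/3 ≈ -50824.)
(-186799 + D(48, -33)*33)*(u + a(32)) = (-186799 + (-33)²*33)*(-152473/3 + (-652 + 32)/(-10 + 32)) = (-186799 + 1089*33)*(-152473/3 - 620/22) = (-186799 + 35937)*(-152473/3 + (1/22)*(-620)) = -150862*(-152473/3 - 310/11) = -150862*(-1678133/33) = 253166500646/33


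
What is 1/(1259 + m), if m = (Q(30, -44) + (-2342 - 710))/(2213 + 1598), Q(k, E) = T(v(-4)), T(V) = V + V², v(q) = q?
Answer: 3811/4795009 ≈ 0.00079479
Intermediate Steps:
Q(k, E) = 12 (Q(k, E) = -4*(1 - 4) = -4*(-3) = 12)
m = -3040/3811 (m = (12 + (-2342 - 710))/(2213 + 1598) = (12 - 3052)/3811 = -3040*1/3811 = -3040/3811 ≈ -0.79769)
1/(1259 + m) = 1/(1259 - 3040/3811) = 1/(4795009/3811) = 3811/4795009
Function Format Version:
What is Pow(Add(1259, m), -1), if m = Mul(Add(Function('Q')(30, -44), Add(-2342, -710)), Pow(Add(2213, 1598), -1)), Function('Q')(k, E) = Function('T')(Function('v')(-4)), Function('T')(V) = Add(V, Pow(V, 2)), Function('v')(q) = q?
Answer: Rational(3811, 4795009) ≈ 0.00079479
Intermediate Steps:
Function('Q')(k, E) = 12 (Function('Q')(k, E) = Mul(-4, Add(1, -4)) = Mul(-4, -3) = 12)
m = Rational(-3040, 3811) (m = Mul(Add(12, Add(-2342, -710)), Pow(Add(2213, 1598), -1)) = Mul(Add(12, -3052), Pow(3811, -1)) = Mul(-3040, Rational(1, 3811)) = Rational(-3040, 3811) ≈ -0.79769)
Pow(Add(1259, m), -1) = Pow(Add(1259, Rational(-3040, 3811)), -1) = Pow(Rational(4795009, 3811), -1) = Rational(3811, 4795009)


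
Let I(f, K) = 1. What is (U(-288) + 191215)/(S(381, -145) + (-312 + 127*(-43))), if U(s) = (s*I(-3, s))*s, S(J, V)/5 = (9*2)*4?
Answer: -274159/5413 ≈ -50.648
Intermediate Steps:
S(J, V) = 360 (S(J, V) = 5*((9*2)*4) = 5*(18*4) = 5*72 = 360)
U(s) = s² (U(s) = (s*1)*s = s*s = s²)
(U(-288) + 191215)/(S(381, -145) + (-312 + 127*(-43))) = ((-288)² + 191215)/(360 + (-312 + 127*(-43))) = (82944 + 191215)/(360 + (-312 - 5461)) = 274159/(360 - 5773) = 274159/(-5413) = 274159*(-1/5413) = -274159/5413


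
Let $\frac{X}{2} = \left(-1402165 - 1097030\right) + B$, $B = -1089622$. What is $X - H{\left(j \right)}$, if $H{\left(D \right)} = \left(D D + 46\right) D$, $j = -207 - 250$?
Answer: $88287381$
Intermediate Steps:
$j = -457$
$H{\left(D \right)} = D \left(46 + D^{2}\right)$ ($H{\left(D \right)} = \left(D^{2} + 46\right) D = \left(46 + D^{2}\right) D = D \left(46 + D^{2}\right)$)
$X = -7177634$ ($X = 2 \left(\left(-1402165 - 1097030\right) - 1089622\right) = 2 \left(-2499195 - 1089622\right) = 2 \left(-3588817\right) = -7177634$)
$X - H{\left(j \right)} = -7177634 - - 457 \left(46 + \left(-457\right)^{2}\right) = -7177634 - - 457 \left(46 + 208849\right) = -7177634 - \left(-457\right) 208895 = -7177634 - -95465015 = -7177634 + 95465015 = 88287381$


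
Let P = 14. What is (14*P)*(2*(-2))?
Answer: -784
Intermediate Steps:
(14*P)*(2*(-2)) = (14*14)*(2*(-2)) = 196*(-4) = -784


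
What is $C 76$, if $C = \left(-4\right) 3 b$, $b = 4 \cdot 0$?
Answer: $0$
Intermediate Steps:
$b = 0$
$C = 0$ ($C = \left(-4\right) 3 \cdot 0 = \left(-12\right) 0 = 0$)
$C 76 = 0 \cdot 76 = 0$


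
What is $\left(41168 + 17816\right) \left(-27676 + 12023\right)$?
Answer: $-923276552$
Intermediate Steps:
$\left(41168 + 17816\right) \left(-27676 + 12023\right) = 58984 \left(-15653\right) = -923276552$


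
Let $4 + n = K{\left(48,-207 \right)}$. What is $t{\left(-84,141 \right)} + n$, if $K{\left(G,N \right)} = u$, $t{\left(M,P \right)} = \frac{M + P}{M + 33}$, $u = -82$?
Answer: $- \frac{1481}{17} \approx -87.118$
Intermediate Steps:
$t{\left(M,P \right)} = \frac{M + P}{33 + M}$
$K{\left(G,N \right)} = -82$
$n = -86$ ($n = -4 - 82 = -86$)
$t{\left(-84,141 \right)} + n = \frac{-84 + 141}{33 - 84} - 86 = \frac{1}{-51} \cdot 57 - 86 = \left(- \frac{1}{51}\right) 57 - 86 = - \frac{19}{17} - 86 = - \frac{1481}{17}$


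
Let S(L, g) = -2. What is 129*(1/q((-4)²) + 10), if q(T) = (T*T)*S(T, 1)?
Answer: 660351/512 ≈ 1289.7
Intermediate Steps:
q(T) = -2*T² (q(T) = (T*T)*(-2) = T²*(-2) = -2*T²)
129*(1/q((-4)²) + 10) = 129*(1/(-2*((-4)²)²) + 10) = 129*(1/(-2*16²) + 10) = 129*(1/(-2*256) + 10) = 129*(1/(-512) + 10) = 129*(-1/512 + 10) = 129*(5119/512) = 660351/512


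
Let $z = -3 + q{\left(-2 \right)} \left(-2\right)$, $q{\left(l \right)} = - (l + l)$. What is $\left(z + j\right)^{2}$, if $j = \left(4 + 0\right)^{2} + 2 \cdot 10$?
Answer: $625$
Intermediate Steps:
$q{\left(l \right)} = - 2 l$
$z = -11$ ($z = -3 + \left(-2\right) \left(-2\right) \left(-2\right) = -3 + 4 \left(-2\right) = -3 - 8 = -11$)
$j = 36$ ($j = 4^{2} + 20 = 16 + 20 = 36$)
$\left(z + j\right)^{2} = \left(-11 + 36\right)^{2} = 25^{2} = 625$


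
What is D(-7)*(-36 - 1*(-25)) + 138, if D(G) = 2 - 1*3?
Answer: 149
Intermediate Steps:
D(G) = -1 (D(G) = 2 - 3 = -1)
D(-7)*(-36 - 1*(-25)) + 138 = -(-36 - 1*(-25)) + 138 = -(-36 + 25) + 138 = -1*(-11) + 138 = 11 + 138 = 149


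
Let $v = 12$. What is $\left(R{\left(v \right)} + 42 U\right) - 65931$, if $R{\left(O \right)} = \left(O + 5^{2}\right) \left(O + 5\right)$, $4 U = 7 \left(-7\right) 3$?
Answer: $- \frac{133691}{2} \approx -66846.0$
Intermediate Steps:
$U = - \frac{147}{4}$ ($U = \frac{7 \left(-7\right) 3}{4} = \frac{\left(-49\right) 3}{4} = \frac{1}{4} \left(-147\right) = - \frac{147}{4} \approx -36.75$)
$R{\left(O \right)} = \left(5 + O\right) \left(25 + O\right)$ ($R{\left(O \right)} = \left(O + 25\right) \left(5 + O\right) = \left(25 + O\right) \left(5 + O\right) = \left(5 + O\right) \left(25 + O\right)$)
$\left(R{\left(v \right)} + 42 U\right) - 65931 = \left(\left(125 + 12^{2} + 30 \cdot 12\right) + 42 \left(- \frac{147}{4}\right)\right) - 65931 = \left(\left(125 + 144 + 360\right) - \frac{3087}{2}\right) - 65931 = \left(629 - \frac{3087}{2}\right) - 65931 = - \frac{1829}{2} - 65931 = - \frac{133691}{2}$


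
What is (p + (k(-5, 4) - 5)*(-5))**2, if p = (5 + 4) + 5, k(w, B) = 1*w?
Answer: 4096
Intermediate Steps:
k(w, B) = w
p = 14 (p = 9 + 5 = 14)
(p + (k(-5, 4) - 5)*(-5))**2 = (14 + (-5 - 5)*(-5))**2 = (14 - 10*(-5))**2 = (14 + 50)**2 = 64**2 = 4096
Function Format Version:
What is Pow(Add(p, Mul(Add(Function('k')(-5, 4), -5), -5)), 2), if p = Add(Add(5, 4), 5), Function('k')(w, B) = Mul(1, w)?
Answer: 4096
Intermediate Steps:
Function('k')(w, B) = w
p = 14 (p = Add(9, 5) = 14)
Pow(Add(p, Mul(Add(Function('k')(-5, 4), -5), -5)), 2) = Pow(Add(14, Mul(Add(-5, -5), -5)), 2) = Pow(Add(14, Mul(-10, -5)), 2) = Pow(Add(14, 50), 2) = Pow(64, 2) = 4096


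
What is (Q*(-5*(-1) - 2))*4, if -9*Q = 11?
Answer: -44/3 ≈ -14.667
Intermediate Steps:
Q = -11/9 (Q = -⅑*11 = -11/9 ≈ -1.2222)
(Q*(-5*(-1) - 2))*4 = -11*(-5*(-1) - 2)/9*4 = -11*(5 - 2)/9*4 = -11/9*3*4 = -11/3*4 = -44/3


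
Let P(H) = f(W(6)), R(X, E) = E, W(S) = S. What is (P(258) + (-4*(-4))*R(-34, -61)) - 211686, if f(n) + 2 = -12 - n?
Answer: -212682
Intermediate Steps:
f(n) = -14 - n (f(n) = -2 + (-12 - n) = -14 - n)
P(H) = -20 (P(H) = -14 - 1*6 = -14 - 6 = -20)
(P(258) + (-4*(-4))*R(-34, -61)) - 211686 = (-20 - 4*(-4)*(-61)) - 211686 = (-20 + 16*(-61)) - 211686 = (-20 - 976) - 211686 = -996 - 211686 = -212682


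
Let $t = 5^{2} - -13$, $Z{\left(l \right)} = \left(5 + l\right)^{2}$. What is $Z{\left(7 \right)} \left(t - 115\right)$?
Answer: $-11088$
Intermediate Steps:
$t = 38$ ($t = 25 + 13 = 38$)
$Z{\left(7 \right)} \left(t - 115\right) = \left(5 + 7\right)^{2} \left(38 - 115\right) = 12^{2} \left(-77\right) = 144 \left(-77\right) = -11088$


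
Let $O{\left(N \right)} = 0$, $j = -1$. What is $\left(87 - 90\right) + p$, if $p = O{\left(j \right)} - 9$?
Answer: $-12$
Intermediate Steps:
$p = -9$ ($p = 0 - 9 = -9$)
$\left(87 - 90\right) + p = \left(87 - 90\right) - 9 = -3 - 9 = -12$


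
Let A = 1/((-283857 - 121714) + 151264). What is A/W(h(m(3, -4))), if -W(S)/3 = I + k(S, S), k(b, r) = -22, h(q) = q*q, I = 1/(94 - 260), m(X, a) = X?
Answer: -166/2786950413 ≈ -5.9563e-8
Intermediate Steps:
I = -1/166 (I = 1/(-166) = -1/166 ≈ -0.0060241)
h(q) = q**2
A = -1/254307 (A = 1/(-405571 + 151264) = 1/(-254307) = -1/254307 ≈ -3.9323e-6)
W(S) = 10959/166 (W(S) = -3*(-1/166 - 22) = -3*(-3653/166) = 10959/166)
A/W(h(m(3, -4))) = -1/(254307*10959/166) = -1/254307*166/10959 = -166/2786950413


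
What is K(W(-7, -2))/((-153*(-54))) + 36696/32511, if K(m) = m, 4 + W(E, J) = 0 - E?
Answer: 33697765/29845098 ≈ 1.1291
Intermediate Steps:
W(E, J) = -4 - E (W(E, J) = -4 + (0 - E) = -4 - E)
K(W(-7, -2))/((-153*(-54))) + 36696/32511 = (-4 - 1*(-7))/((-153*(-54))) + 36696/32511 = (-4 + 7)/8262 + 36696*(1/32511) = 3*(1/8262) + 12232/10837 = 1/2754 + 12232/10837 = 33697765/29845098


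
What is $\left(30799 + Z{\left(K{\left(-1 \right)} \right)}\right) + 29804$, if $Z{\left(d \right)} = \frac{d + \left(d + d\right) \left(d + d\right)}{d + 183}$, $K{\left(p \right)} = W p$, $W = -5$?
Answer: $\frac{11393469}{188} \approx 60604.0$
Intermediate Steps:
$K{\left(p \right)} = - 5 p$
$Z{\left(d \right)} = \frac{d + 4 d^{2}}{183 + d}$ ($Z{\left(d \right)} = \frac{d + 2 d 2 d}{183 + d} = \frac{d + 4 d^{2}}{183 + d}$)
$\left(30799 + Z{\left(K{\left(-1 \right)} \right)}\right) + 29804 = \left(30799 + \frac{\left(-5\right) \left(-1\right) \left(1 + 4 \left(\left(-5\right) \left(-1\right)\right)\right)}{183 - -5}\right) + 29804 = \left(30799 + \frac{5 \left(1 + 4 \cdot 5\right)}{183 + 5}\right) + 29804 = \left(30799 + \frac{5 \left(1 + 20\right)}{188}\right) + 29804 = \left(30799 + 5 \cdot \frac{1}{188} \cdot 21\right) + 29804 = \left(30799 + \frac{105}{188}\right) + 29804 = \frac{5790317}{188} + 29804 = \frac{11393469}{188}$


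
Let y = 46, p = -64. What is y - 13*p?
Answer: 878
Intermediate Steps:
y - 13*p = 46 - 13*(-64) = 46 + 832 = 878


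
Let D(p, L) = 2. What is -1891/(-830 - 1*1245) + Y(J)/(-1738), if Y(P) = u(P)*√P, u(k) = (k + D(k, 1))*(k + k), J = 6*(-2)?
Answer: 1891/2075 - 240*I*√3/869 ≈ 0.91133 - 0.47836*I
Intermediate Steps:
J = -12
u(k) = 2*k*(2 + k) (u(k) = (k + 2)*(k + k) = (2 + k)*(2*k) = 2*k*(2 + k))
Y(P) = 2*P^(3/2)*(2 + P) (Y(P) = (2*P*(2 + P))*√P = 2*P^(3/2)*(2 + P))
-1891/(-830 - 1*1245) + Y(J)/(-1738) = -1891/(-830 - 1*1245) + (2*(-12)^(3/2)*(2 - 12))/(-1738) = -1891/(-830 - 1245) + (2*(-24*I*√3)*(-10))*(-1/1738) = -1891/(-2075) + (480*I*√3)*(-1/1738) = -1891*(-1/2075) - 240*I*√3/869 = 1891/2075 - 240*I*√3/869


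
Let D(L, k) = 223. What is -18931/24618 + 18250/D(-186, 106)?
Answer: 40459717/499074 ≈ 81.070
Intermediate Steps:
-18931/24618 + 18250/D(-186, 106) = -18931/24618 + 18250/223 = -18931*1/24618 + 18250*(1/223) = -1721/2238 + 18250/223 = 40459717/499074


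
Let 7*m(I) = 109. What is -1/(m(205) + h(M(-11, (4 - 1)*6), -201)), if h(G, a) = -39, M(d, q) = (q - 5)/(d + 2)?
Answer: 7/164 ≈ 0.042683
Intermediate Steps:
M(d, q) = (-5 + q)/(2 + d)
m(I) = 109/7 (m(I) = (⅐)*109 = 109/7)
-1/(m(205) + h(M(-11, (4 - 1)*6), -201)) = -1/(109/7 - 39) = -1/(-164/7) = -1*(-7/164) = 7/164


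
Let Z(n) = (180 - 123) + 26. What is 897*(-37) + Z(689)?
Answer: -33106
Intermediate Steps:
Z(n) = 83 (Z(n) = 57 + 26 = 83)
897*(-37) + Z(689) = 897*(-37) + 83 = -33189 + 83 = -33106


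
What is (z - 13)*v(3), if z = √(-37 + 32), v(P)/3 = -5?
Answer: 195 - 15*I*√5 ≈ 195.0 - 33.541*I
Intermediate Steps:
v(P) = -15 (v(P) = 3*(-5) = -15)
z = I*√5 (z = √(-5) = I*√5 ≈ 2.2361*I)
(z - 13)*v(3) = (I*√5 - 13)*(-15) = (-13 + I*√5)*(-15) = 195 - 15*I*√5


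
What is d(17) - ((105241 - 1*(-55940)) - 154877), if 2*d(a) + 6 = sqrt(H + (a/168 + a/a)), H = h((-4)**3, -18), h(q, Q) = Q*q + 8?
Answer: -6307 + sqrt(8192730)/168 ≈ -6290.0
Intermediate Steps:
h(q, Q) = 8 + Q*q
H = 1160 (H = 8 - 18*(-4)**3 = 8 - 18*(-64) = 8 + 1152 = 1160)
d(a) = -3 + sqrt(1161 + a/168)/2 (d(a) = -3 + sqrt(1160 + (a/168 + a/a))/2 = -3 + sqrt(1160 + (a*(1/168) + 1))/2 = -3 + sqrt(1160 + (a/168 + 1))/2 = -3 + sqrt(1160 + (1 + a/168))/2 = -3 + sqrt(1161 + a/168)/2)
d(17) - ((105241 - 1*(-55940)) - 154877) = (-3 + sqrt(8192016 + 42*17)/168) - ((105241 - 1*(-55940)) - 154877) = (-3 + sqrt(8192016 + 714)/168) - ((105241 + 55940) - 154877) = (-3 + sqrt(8192730)/168) - (161181 - 154877) = (-3 + sqrt(8192730)/168) - 1*6304 = (-3 + sqrt(8192730)/168) - 6304 = -6307 + sqrt(8192730)/168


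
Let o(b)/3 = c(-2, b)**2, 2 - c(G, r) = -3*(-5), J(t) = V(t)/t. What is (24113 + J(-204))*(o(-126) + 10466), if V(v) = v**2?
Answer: 262353457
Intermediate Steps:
J(t) = t (J(t) = t**2/t = t)
c(G, r) = -13 (c(G, r) = 2 - (-3)*(-5) = 2 - 1*15 = 2 - 15 = -13)
o(b) = 507 (o(b) = 3*(-13)**2 = 3*169 = 507)
(24113 + J(-204))*(o(-126) + 10466) = (24113 - 204)*(507 + 10466) = 23909*10973 = 262353457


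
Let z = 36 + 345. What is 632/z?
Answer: 632/381 ≈ 1.6588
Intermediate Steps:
z = 381
632/z = 632/381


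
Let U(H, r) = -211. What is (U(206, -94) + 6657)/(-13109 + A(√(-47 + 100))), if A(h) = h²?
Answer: -3223/6528 ≈ -0.49372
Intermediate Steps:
(U(206, -94) + 6657)/(-13109 + A(√(-47 + 100))) = (-211 + 6657)/(-13109 + (√(-47 + 100))²) = 6446/(-13109 + (√53)²) = 6446/(-13109 + 53) = 6446/(-13056) = 6446*(-1/13056) = -3223/6528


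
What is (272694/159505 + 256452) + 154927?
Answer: 65617280089/159505 ≈ 4.1138e+5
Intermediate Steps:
(272694/159505 + 256452) + 154927 = 40905648954/159505 + 154927 = 65617280089/159505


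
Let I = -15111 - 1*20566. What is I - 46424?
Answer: -82101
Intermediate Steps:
I = -35677 (I = -15111 - 20566 = -35677)
I - 46424 = -35677 - 46424 = -82101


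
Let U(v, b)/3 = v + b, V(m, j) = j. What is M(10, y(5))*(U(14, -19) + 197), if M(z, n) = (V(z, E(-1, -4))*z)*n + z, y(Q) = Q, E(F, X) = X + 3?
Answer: -7280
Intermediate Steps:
E(F, X) = 3 + X
U(v, b) = 3*b + 3*v (U(v, b) = 3*(v + b) = 3*(b + v) = 3*b + 3*v)
M(z, n) = z - n*z (M(z, n) = ((3 - 4)*z)*n + z = (-z)*n + z = -n*z + z = z - n*z)
M(10, y(5))*(U(14, -19) + 197) = (10*(1 - 1*5))*((3*(-19) + 3*14) + 197) = (10*(1 - 5))*((-57 + 42) + 197) = (10*(-4))*(-15 + 197) = -40*182 = -7280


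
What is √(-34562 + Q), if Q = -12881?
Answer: I*√47443 ≈ 217.81*I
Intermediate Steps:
√(-34562 + Q) = √(-34562 - 12881) = √(-47443) = I*√47443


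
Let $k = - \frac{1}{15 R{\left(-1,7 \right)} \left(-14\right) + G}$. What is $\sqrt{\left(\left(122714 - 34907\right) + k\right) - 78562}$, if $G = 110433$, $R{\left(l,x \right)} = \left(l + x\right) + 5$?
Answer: $\frac{\sqrt{108079440919482}}{108123} \approx 96.151$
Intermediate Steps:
$R{\left(l,x \right)} = 5 + l + x$
$k = - \frac{1}{108123}$ ($k = - \frac{1}{15 \left(5 - 1 + 7\right) \left(-14\right) + 110433} = - \frac{1}{15 \cdot 11 \left(-14\right) + 110433} = - \frac{1}{165 \left(-14\right) + 110433} = - \frac{1}{-2310 + 110433} = - \frac{1}{108123} \approx -9.2487 \cdot 10^{-6}$)
$\sqrt{\left(\left(122714 - 34907\right) + k\right) - 78562} = \sqrt{\left(\left(122714 - 34907\right) - \frac{1}{108123}\right) - 78562} = \sqrt{\left(87807 - \frac{1}{108123}\right) - 78562} = \sqrt{\frac{9493956260}{108123} - 78562} = \sqrt{\frac{999597134}{108123}} = \frac{\sqrt{108079440919482}}{108123}$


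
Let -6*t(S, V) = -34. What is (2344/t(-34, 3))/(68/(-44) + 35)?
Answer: 9669/782 ≈ 12.364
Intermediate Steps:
t(S, V) = 17/3 (t(S, V) = -1/6*(-34) = 17/3)
(2344/t(-34, 3))/(68/(-44) + 35) = (2344/(17/3))/(68/(-44) + 35) = (2344*(3/17))/(68*(-1/44) + 35) = 7032/(17*(-17/11 + 35)) = 7032/(17*(368/11)) = (7032/17)*(11/368) = 9669/782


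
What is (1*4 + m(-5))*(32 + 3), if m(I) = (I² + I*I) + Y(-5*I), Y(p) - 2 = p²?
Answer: 23835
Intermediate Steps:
Y(p) = 2 + p²
m(I) = 2 + 27*I² (m(I) = (I² + I*I) + (2 + (-5*I)²) = (I² + I²) + (2 + 25*I²) = 2*I² + (2 + 25*I²) = 2 + 27*I²)
(1*4 + m(-5))*(32 + 3) = (1*4 + (2 + 27*(-5)²))*(32 + 3) = (4 + (2 + 27*25))*35 = (4 + (2 + 675))*35 = (4 + 677)*35 = 681*35 = 23835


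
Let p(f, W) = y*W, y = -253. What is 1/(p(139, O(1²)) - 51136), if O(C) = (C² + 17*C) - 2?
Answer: -1/55184 ≈ -1.8121e-5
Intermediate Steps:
O(C) = -2 + C² + 17*C
p(f, W) = -253*W
1/(p(139, O(1²)) - 51136) = 1/(-253*(-2 + (1²)² + 17*1²) - 51136) = 1/(-253*(-2 + 1² + 17*1) - 51136) = 1/(-253*(-2 + 1 + 17) - 51136) = 1/(-253*16 - 51136) = 1/(-4048 - 51136) = 1/(-55184) = -1/55184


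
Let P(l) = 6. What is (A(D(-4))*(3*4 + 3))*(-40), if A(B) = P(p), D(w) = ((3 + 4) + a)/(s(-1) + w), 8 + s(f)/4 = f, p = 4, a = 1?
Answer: -3600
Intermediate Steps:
s(f) = -32 + 4*f
D(w) = 8/(-36 + w) (D(w) = ((3 + 4) + 1)/((-32 + 4*(-1)) + w) = (7 + 1)/((-32 - 4) + w) = 8/(-36 + w))
A(B) = 6
(A(D(-4))*(3*4 + 3))*(-40) = (6*(3*4 + 3))*(-40) = (6*(12 + 3))*(-40) = (6*15)*(-40) = 90*(-40) = -3600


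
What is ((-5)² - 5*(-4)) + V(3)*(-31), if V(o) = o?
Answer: -48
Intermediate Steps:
((-5)² - 5*(-4)) + V(3)*(-31) = ((-5)² - 5*(-4)) + 3*(-31) = (25 + 20) - 93 = 45 - 93 = -48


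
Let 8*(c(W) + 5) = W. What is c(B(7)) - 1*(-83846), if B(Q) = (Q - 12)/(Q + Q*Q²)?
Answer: 46950959/560 ≈ 83841.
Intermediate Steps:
B(Q) = (-12 + Q)/(Q + Q³)
c(W) = -5 + W/8
c(B(7)) - 1*(-83846) = (-5 + ((-12 + 7)/(7 + 7³))/8) - 1*(-83846) = (-5 + (-5/(7 + 343))/8) + 83846 = (-5 + (-5/350)/8) + 83846 = (-5 + ((1/350)*(-5))/8) + 83846 = (-5 + (⅛)*(-1/70)) + 83846 = (-5 - 1/560) + 83846 = -2801/560 + 83846 = 46950959/560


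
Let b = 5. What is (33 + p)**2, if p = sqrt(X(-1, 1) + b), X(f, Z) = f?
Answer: 1225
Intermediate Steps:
p = 2 (p = sqrt(-1 + 5) = sqrt(4) = 2)
(33 + p)**2 = (33 + 2)**2 = 35**2 = 1225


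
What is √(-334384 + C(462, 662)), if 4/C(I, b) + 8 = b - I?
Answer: I*√48151293/12 ≈ 578.26*I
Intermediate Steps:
C(I, b) = 4/(-8 + b - I) (C(I, b) = 4/(-8 + (b - I)) = 4/(-8 + b - I))
√(-334384 + C(462, 662)) = √(-334384 + 4/(-8 + 662 - 1*462)) = √(-334384 + 4/(-8 + 662 - 462)) = √(-334384 + 4/192) = √(-334384 + 4*(1/192)) = √(-334384 + 1/48) = √(-16050431/48) = I*√48151293/12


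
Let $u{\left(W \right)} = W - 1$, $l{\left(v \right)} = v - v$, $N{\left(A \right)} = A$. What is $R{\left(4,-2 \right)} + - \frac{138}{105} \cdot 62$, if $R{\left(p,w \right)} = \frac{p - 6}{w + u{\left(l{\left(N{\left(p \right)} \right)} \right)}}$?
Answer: $- \frac{8486}{105} \approx -80.819$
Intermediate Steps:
$l{\left(v \right)} = 0$
$u{\left(W \right)} = -1 + W$
$R{\left(p,w \right)} = \frac{-6 + p}{-1 + w}$ ($R{\left(p,w \right)} = \frac{p - 6}{w + \left(-1 + 0\right)} = \frac{-6 + p}{w - 1} = \frac{-6 + p}{-1 + w}$)
$R{\left(4,-2 \right)} + - \frac{138}{105} \cdot 62 = \frac{-6 + 4}{-1 - 2} + - \frac{138}{105} \cdot 62 = \frac{1}{-3} \left(-2\right) + \left(-138\right) \frac{1}{105} \cdot 62 = \left(- \frac{1}{3}\right) \left(-2\right) - \frac{2852}{35} = \frac{2}{3} - \frac{2852}{35} = - \frac{8486}{105}$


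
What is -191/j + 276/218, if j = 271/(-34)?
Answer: 745244/29539 ≈ 25.229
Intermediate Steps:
j = -271/34 (j = 271*(-1/34) = -271/34 ≈ -7.9706)
-191/j + 276/218 = -191/(-271/34) + 276/218 = -191*(-34/271) + 276*(1/218) = 6494/271 + 138/109 = 745244/29539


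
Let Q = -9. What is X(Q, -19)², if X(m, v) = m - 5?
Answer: 196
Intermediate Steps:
X(m, v) = -5 + m
X(Q, -19)² = (-5 - 9)² = (-14)² = 196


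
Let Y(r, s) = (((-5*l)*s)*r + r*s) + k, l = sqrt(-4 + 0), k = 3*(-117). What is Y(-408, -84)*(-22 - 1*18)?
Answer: -1356840 + 13708800*I ≈ -1.3568e+6 + 1.3709e+7*I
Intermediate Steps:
k = -351
l = 2*I (l = sqrt(-4) = 2*I ≈ 2.0*I)
Y(r, s) = -351 + r*s - 10*I*r*s (Y(r, s) = (((-10*I)*s)*r + r*s) - 351 = ((-10*I*s)*r + r*s) - 351 = (-10*I*r*s + r*s) - 351 = (r*s - 10*I*r*s) - 351 = -351 + r*s - 10*I*r*s)
Y(-408, -84)*(-22 - 1*18) = (-351 - 408*(-84)*(1 - 10*I))*(-22 - 1*18) = (-351 + (34272 - 342720*I))*(-22 - 18) = (33921 - 342720*I)*(-40) = -1356840 + 13708800*I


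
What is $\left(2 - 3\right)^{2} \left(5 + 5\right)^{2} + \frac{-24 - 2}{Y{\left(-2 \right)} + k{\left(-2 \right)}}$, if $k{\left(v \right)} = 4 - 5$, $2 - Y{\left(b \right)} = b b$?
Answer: $\frac{326}{3} \approx 108.67$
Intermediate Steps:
$Y{\left(b \right)} = 2 - b^{2}$ ($Y{\left(b \right)} = 2 - b b = 2 - b^{2}$)
$k{\left(v \right)} = -1$ ($k{\left(v \right)} = 4 - 5 = -1$)
$\left(2 - 3\right)^{2} \left(5 + 5\right)^{2} + \frac{-24 - 2}{Y{\left(-2 \right)} + k{\left(-2 \right)}} = \left(2 - 3\right)^{2} \left(5 + 5\right)^{2} + \frac{-24 - 2}{\left(2 - \left(-2\right)^{2}\right) - 1} = \left(-1\right)^{2} \cdot 10^{2} - \frac{26}{\left(2 - 4\right) - 1} = 1 \cdot 100 - \frac{26}{\left(2 - 4\right) - 1} = 100 - \frac{26}{-2 - 1} = 100 - \frac{26}{-3} = 100 - - \frac{26}{3} = 100 + \frac{26}{3} = \frac{326}{3}$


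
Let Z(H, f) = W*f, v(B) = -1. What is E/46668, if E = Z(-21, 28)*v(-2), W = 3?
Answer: -7/3889 ≈ -0.0017999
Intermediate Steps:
Z(H, f) = 3*f
E = -84 (E = (3*28)*(-1) = 84*(-1) = -84)
E/46668 = -84/46668 = -84*1/46668 = -7/3889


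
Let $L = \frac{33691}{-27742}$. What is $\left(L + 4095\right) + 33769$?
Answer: $\frac{1050389397}{27742} \approx 37863.0$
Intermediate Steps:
$L = - \frac{33691}{27742}$ ($L = 33691 \left(- \frac{1}{27742}\right) = - \frac{33691}{27742} \approx -1.2144$)
$\left(L + 4095\right) + 33769 = \left(- \frac{33691}{27742} + 4095\right) + 33769 = \frac{113569799}{27742} + 33769 = \frac{1050389397}{27742}$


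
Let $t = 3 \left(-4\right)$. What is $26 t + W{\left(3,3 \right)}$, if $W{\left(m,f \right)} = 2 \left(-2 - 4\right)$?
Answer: $-324$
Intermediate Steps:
$W{\left(m,f \right)} = -12$ ($W{\left(m,f \right)} = 2 \left(-6\right) = -12$)
$t = -12$
$26 t + W{\left(3,3 \right)} = 26 \left(-12\right) - 12 = -312 - 12 = -324$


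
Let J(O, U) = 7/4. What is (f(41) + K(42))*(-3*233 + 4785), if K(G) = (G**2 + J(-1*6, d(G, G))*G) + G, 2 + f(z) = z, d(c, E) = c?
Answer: 7838991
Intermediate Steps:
J(O, U) = 7/4 (J(O, U) = 7*(1/4) = 7/4)
f(z) = -2 + z
K(G) = G**2 + 11*G/4 (K(G) = (G**2 + 7*G/4) + G = G**2 + 11*G/4)
(f(41) + K(42))*(-3*233 + 4785) = ((-2 + 41) + (1/4)*42*(11 + 4*42))*(-3*233 + 4785) = (39 + (1/4)*42*(11 + 168))*(-699 + 4785) = (39 + (1/4)*42*179)*4086 = (39 + 3759/2)*4086 = (3837/2)*4086 = 7838991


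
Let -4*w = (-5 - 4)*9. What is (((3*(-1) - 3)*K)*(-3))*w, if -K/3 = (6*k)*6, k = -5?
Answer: 196830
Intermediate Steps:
K = 540 (K = -3*6*(-5)*6 = -(-90)*6 = -3*(-180) = 540)
w = 81/4 (w = -(-5 - 4)*9/4 = -(-9)*9/4 = -¼*(-81) = 81/4 ≈ 20.250)
(((3*(-1) - 3)*K)*(-3))*w = (((3*(-1) - 3)*540)*(-3))*(81/4) = (((-3 - 3)*540)*(-3))*(81/4) = (-6*540*(-3))*(81/4) = -3240*(-3)*(81/4) = 9720*(81/4) = 196830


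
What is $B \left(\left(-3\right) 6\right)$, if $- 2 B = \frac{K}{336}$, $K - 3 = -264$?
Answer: $- \frac{783}{112} \approx -6.9911$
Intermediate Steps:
$K = -261$ ($K = 3 - 264 = -261$)
$B = \frac{87}{224}$ ($B = - \frac{\left(-261\right) \frac{1}{336}}{2} = \left(- \frac{1}{2}\right) \left(- \frac{87}{112}\right) = \frac{87}{224} \approx 0.38839$)
$B \left(\left(-3\right) 6\right) = \frac{87 \left(\left(-3\right) 6\right)}{224} = \frac{87}{224} \left(-18\right) = - \frac{783}{112}$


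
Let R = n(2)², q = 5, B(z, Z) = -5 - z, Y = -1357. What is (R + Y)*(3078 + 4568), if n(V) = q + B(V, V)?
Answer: -10345038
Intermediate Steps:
n(V) = -V (n(V) = 5 + (-5 - V) = -V)
R = 4 (R = (-1*2)² = (-2)² = 4)
(R + Y)*(3078 + 4568) = (4 - 1357)*(3078 + 4568) = -1353*7646 = -10345038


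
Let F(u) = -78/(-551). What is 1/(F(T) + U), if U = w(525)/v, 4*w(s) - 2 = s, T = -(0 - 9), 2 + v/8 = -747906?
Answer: 13187113856/1866487991 ≈ 7.0652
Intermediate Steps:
v = -5983264 (v = -16 + 8*(-747906) = -16 - 5983248 = -5983264)
T = 9 (T = -1*(-9) = 9)
w(s) = ½ + s/4
U = -527/23933056 (U = (½ + (¼)*525)/(-5983264) = (½ + 525/4)*(-1/5983264) = (527/4)*(-1/5983264) = -527/23933056 ≈ -2.2020e-5)
F(u) = 78/551 (F(u) = -78*(-1/551) = 78/551)
1/(F(T) + U) = 1/(78/551 - 527/23933056) = 1/(1866487991/13187113856) = 13187113856/1866487991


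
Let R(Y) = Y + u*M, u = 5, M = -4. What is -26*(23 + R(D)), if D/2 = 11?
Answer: -650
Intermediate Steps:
D = 22 (D = 2*11 = 22)
R(Y) = -20 + Y (R(Y) = Y + 5*(-4) = Y - 20 = -20 + Y)
-26*(23 + R(D)) = -26*(23 + (-20 + 22)) = -26*(23 + 2) = -26*25 = -650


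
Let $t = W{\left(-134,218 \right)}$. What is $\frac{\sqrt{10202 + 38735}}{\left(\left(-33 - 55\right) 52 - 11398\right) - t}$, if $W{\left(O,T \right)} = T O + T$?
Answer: $\frac{\sqrt{48937}}{13020} \approx 0.016991$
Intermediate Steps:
$W{\left(O,T \right)} = T + O T$ ($W{\left(O,T \right)} = O T + T = T + O T$)
$t = -28994$ ($t = 218 \left(1 - 134\right) = 218 \left(-133\right) = -28994$)
$\frac{\sqrt{10202 + 38735}}{\left(\left(-33 - 55\right) 52 - 11398\right) - t} = \frac{\sqrt{10202 + 38735}}{\left(\left(-33 - 55\right) 52 - 11398\right) - -28994} = \frac{\sqrt{48937}}{\left(\left(-88\right) 52 - 11398\right) + 28994} = \frac{\sqrt{48937}}{\left(-4576 - 11398\right) + 28994} = \frac{\sqrt{48937}}{-15974 + 28994} = \frac{\sqrt{48937}}{13020}$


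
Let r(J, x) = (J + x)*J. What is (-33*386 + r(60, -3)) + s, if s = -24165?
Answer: -33483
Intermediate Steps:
r(J, x) = J*(J + x)
(-33*386 + r(60, -3)) + s = (-33*386 + 60*(60 - 3)) - 24165 = (-12738 + 60*57) - 24165 = (-12738 + 3420) - 24165 = -9318 - 24165 = -33483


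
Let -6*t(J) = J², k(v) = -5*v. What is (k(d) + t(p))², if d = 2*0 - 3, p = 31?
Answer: 758641/36 ≈ 21073.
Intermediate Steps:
d = -3 (d = 0 - 3 = -3)
t(J) = -J²/6
(k(d) + t(p))² = (-5*(-3) - ⅙*31²)² = (15 - ⅙*961)² = (15 - 961/6)² = (-871/6)² = 758641/36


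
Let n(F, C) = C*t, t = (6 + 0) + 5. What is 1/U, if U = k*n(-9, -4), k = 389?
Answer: -1/17116 ≈ -5.8425e-5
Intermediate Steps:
t = 11 (t = 6 + 5 = 11)
n(F, C) = 11*C (n(F, C) = C*11 = 11*C)
U = -17116 (U = 389*(11*(-4)) = 389*(-44) = -17116)
1/U = 1/(-17116) = -1/17116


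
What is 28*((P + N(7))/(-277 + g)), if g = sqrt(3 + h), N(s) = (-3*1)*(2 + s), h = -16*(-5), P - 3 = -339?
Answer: 1407714/38323 + 5082*sqrt(83)/38323 ≈ 37.941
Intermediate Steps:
P = -336 (P = 3 - 339 = -336)
h = 80
N(s) = -6 - 3*s (N(s) = -3*(2 + s) = -6 - 3*s)
g = sqrt(83) (g = sqrt(3 + 80) = sqrt(83) ≈ 9.1104)
28*((P + N(7))/(-277 + g)) = 28*((-336 + (-6 - 3*7))/(-277 + sqrt(83))) = 28*((-336 + (-6 - 21))/(-277 + sqrt(83))) = 28*((-336 - 27)/(-277 + sqrt(83))) = 28*(-363/(-277 + sqrt(83))) = -10164/(-277 + sqrt(83))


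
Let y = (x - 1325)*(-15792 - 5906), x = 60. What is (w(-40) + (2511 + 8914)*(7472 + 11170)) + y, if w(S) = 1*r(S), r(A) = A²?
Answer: 240434420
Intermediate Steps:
w(S) = S² (w(S) = 1*S² = S²)
y = 27447970 (y = (60 - 1325)*(-15792 - 5906) = -1265*(-21698) = 27447970)
(w(-40) + (2511 + 8914)*(7472 + 11170)) + y = ((-40)² + (2511 + 8914)*(7472 + 11170)) + 27447970 = (1600 + 11425*18642) + 27447970 = (1600 + 212984850) + 27447970 = 212986450 + 27447970 = 240434420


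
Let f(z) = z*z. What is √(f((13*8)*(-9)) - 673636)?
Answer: 2*√50615 ≈ 449.96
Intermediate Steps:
f(z) = z²
√(f((13*8)*(-9)) - 673636) = √(((13*8)*(-9))² - 673636) = √((104*(-9))² - 673636) = √((-936)² - 673636) = √(876096 - 673636) = √202460 = 2*√50615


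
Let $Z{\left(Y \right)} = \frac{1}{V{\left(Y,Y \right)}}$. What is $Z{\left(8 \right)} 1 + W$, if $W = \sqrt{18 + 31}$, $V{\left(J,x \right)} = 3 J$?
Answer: $\frac{169}{24} \approx 7.0417$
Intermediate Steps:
$W = 7$ ($W = \sqrt{49} = 7$)
$Z{\left(Y \right)} = \frac{1}{3 Y}$
$Z{\left(8 \right)} 1 + W = \frac{1}{3 \cdot 8} \cdot 1 + 7 = \frac{1}{3} \cdot \frac{1}{8} \cdot 1 + 7 = \frac{1}{24} \cdot 1 + 7 = \frac{1}{24} + 7 = \frac{169}{24}$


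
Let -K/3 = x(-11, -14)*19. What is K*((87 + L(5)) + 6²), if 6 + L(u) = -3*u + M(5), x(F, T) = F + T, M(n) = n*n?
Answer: 180975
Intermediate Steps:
M(n) = n²
L(u) = 19 - 3*u (L(u) = -6 + (-3*u + 5²) = -6 + (-3*u + 25) = -6 + (25 - 3*u) = 19 - 3*u)
K = 1425 (K = -3*(-11 - 14)*19 = -(-75)*19 = -3*(-475) = 1425)
K*((87 + L(5)) + 6²) = 1425*((87 + (19 - 3*5)) + 6²) = 1425*((87 + (19 - 15)) + 36) = 1425*((87 + 4) + 36) = 1425*(91 + 36) = 1425*127 = 180975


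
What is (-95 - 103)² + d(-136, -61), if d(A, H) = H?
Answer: 39143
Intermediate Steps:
(-95 - 103)² + d(-136, -61) = (-95 - 103)² - 61 = (-198)² - 61 = 39204 - 61 = 39143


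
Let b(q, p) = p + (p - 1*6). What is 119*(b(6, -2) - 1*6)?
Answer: -1904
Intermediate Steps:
b(q, p) = -6 + 2*p (b(q, p) = p + (p - 6) = p + (-6 + p) = -6 + 2*p)
119*(b(6, -2) - 1*6) = 119*((-6 + 2*(-2)) - 1*6) = 119*((-6 - 4) - 6) = 119*(-10 - 6) = 119*(-16) = -1904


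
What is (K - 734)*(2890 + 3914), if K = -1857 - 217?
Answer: -19105632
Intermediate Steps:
K = -2074
(K - 734)*(2890 + 3914) = (-2074 - 734)*(2890 + 3914) = -2808*6804 = -19105632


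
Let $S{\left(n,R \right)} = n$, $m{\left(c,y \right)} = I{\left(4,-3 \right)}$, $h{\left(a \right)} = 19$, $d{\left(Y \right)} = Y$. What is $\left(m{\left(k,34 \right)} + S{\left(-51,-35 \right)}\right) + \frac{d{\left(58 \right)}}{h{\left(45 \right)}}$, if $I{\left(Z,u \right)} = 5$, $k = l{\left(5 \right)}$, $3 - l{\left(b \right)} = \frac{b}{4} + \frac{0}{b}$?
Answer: $- \frac{816}{19} \approx -42.947$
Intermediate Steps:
$l{\left(b \right)} = 3 - \frac{b}{4}$ ($l{\left(b \right)} = 3 - \left(\frac{b}{4} + \frac{0}{b}\right) = 3 - \left(b \frac{1}{4} + 0\right) = 3 - \left(\frac{b}{4} + 0\right) = 3 - \frac{b}{4}$)
$k = \frac{7}{4}$ ($k = 3 - \frac{5}{4} = \frac{7}{4} \approx 1.75$)
$m{\left(c,y \right)} = 5$
$\left(m{\left(k,34 \right)} + S{\left(-51,-35 \right)}\right) + \frac{d{\left(58 \right)}}{h{\left(45 \right)}} = \left(5 - 51\right) + \frac{58}{19} = -46 + 58 \cdot \frac{1}{19} = -46 + \frac{58}{19} = - \frac{816}{19}$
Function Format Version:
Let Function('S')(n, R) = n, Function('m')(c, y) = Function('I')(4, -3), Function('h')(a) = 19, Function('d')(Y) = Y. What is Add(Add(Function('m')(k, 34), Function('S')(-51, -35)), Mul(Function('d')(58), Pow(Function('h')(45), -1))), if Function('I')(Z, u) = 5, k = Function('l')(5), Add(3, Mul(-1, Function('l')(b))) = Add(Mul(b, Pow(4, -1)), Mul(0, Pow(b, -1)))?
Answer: Rational(-816, 19) ≈ -42.947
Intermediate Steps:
Function('l')(b) = Add(3, Mul(Rational(-1, 4), b)) (Function('l')(b) = Add(3, Mul(-1, Add(Mul(b, Pow(4, -1)), Mul(0, Pow(b, -1))))) = Add(3, Mul(-1, Add(Mul(b, Rational(1, 4)), 0))) = Add(3, Mul(-1, Add(Mul(Rational(1, 4), b), 0))) = Add(3, Mul(-1, Mul(Rational(1, 4), b))) = Add(3, Mul(Rational(-1, 4), b)))
k = Rational(7, 4) (k = Add(3, Mul(Rational(-1, 4), 5)) = Add(3, Rational(-5, 4)) = Rational(7, 4) ≈ 1.7500)
Function('m')(c, y) = 5
Add(Add(Function('m')(k, 34), Function('S')(-51, -35)), Mul(Function('d')(58), Pow(Function('h')(45), -1))) = Add(Add(5, -51), Mul(58, Pow(19, -1))) = Add(-46, Mul(58, Rational(1, 19))) = Add(-46, Rational(58, 19)) = Rational(-816, 19)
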